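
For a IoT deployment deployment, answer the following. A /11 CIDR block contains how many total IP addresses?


Given: CIDR prefix /11
Host bits = 32 - 11 = 21
Total addresses = 2^21 = 2097152

2097152


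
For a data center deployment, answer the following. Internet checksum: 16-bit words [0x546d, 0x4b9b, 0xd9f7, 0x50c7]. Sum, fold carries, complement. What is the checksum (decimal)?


Given words: [0x546d, 0x4b9b, 0xd9f7, 0x50c7]
Step 1: Sum all words
Raw sum = 21613 + 19355 + 55799 + 20679 = 117446
Step 2: Fold carry: (51910 + 1) = 51911
One's complement = ~51911 & 0xFFFF = 13624

13624


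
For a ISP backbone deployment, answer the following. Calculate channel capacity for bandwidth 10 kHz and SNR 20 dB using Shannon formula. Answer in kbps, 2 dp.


Given: B = 10 kHz, SNR = 20 dB
SNR linear = 10^(20/10) = 100
1 + SNR = 101
log2(101) = 6.6582114828
C = 10 * 1000 * 6.6582114828 = 66582.1148 bps
C = 66.582115 kbps -> 66.58 kbps (2 dp)

66.58


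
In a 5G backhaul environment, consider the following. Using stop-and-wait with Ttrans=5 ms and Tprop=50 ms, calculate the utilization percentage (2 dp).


Given: Ttrans = 5 ms, Tprop = 50 ms
RTT = 2 * Tprop = 2 * 50 = 100 ms
U = Ttrans / (Ttrans + RTT)
U = 5 / (5 + 100)
U = 5 / 105 = 0.047619
U% = 4.76%

4.76


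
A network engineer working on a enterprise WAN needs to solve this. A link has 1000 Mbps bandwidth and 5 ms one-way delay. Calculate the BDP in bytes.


Given: bandwidth = 1000 Mbps, delay = 5 ms
BDP in bits = 1000 * 10^6 * 5 / 1000
BDP in bits = 5000000
BDP in bytes = 5000000 / 8 = 625000

625000


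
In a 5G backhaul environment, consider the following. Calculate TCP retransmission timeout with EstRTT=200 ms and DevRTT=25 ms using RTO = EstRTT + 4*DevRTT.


Given: EstRTT = 200 ms, DevRTT = 25 ms
Timeout = EstRTT + 4 * DevRTT
4 * DevRTT = 4 * 25 = 100
Timeout = 200 + 100 = 300 ms

300


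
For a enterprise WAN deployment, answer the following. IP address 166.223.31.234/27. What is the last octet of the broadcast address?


Given: IP = 166.223.31.234, prefix = /27
Host bits = 32 - 27 = 5
Network last octet = 234 AND mask = 224
Host part size = 2^5 - 1 = 31
Broadcast last octet = 224 OR 31 = 255

255


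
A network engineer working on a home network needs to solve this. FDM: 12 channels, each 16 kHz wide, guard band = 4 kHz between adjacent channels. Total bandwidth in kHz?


Given: 12 channels, 16 kHz each, guard = 4 kHz
Channel bandwidth = 12 * 16 = 192 kHz
Guard bands = 11 gaps * 4 kHz = 44 kHz
Total = 192 + 44 = 236 kHz

236


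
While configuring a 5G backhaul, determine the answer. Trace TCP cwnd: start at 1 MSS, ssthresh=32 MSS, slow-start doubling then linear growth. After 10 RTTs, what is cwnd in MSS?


RTT 0: cwnd = 1 MSS (initial)
RTT 1: cwnd = 2 MSS (slow start, doubled)
RTT 2: cwnd = 4 MSS (slow start, doubled)
RTT 3: cwnd = 8 MSS (slow start, doubled)
RTT 4: cwnd = 16 MSS (slow start, doubled)
RTT 5: cwnd = 32 MSS (slow start, doubled)
RTT 6: cwnd = 33 MSS (congestion avoidance, +1)
RTT 7: cwnd = 34 MSS (congestion avoidance, +1)
RTT 8: cwnd = 35 MSS (congestion avoidance, +1)
RTT 9: cwnd = 36 MSS (congestion avoidance, +1)
RTT 10: cwnd = 37 MSS (congestion avoidance, +1)

37


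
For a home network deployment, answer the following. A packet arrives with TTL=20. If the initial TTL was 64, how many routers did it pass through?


Given: initial TTL = 64, received TTL = 20
Hops = initial TTL - received TTL
Hops = 64 - 20 = 44

44


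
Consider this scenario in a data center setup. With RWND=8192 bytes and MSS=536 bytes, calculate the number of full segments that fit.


Given: RWND = 8192 bytes, MSS = 536 bytes
Full segments = floor(RWND / MSS)
Full segments = floor(8192 / 536)
Full segments = floor(15.2836) = 15

15


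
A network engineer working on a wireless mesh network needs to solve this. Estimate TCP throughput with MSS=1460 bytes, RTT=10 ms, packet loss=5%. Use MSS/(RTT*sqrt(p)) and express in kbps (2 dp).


Given: MSS = 1460 bytes, RTT = 10 ms, loss = 5%
RTT in seconds = 10 / 1000 = 0.01
Loss rate = 5% = 0.05
sqrt(loss) = sqrt(0.05) = 0.223606797750
Throughput (bytes/s) = 1460 / (0.01 * 0.223606797750) = 652931.8494
Throughput (kbps) = 652931.8494 * 8 / 1000 = 5223.454795 -> 5223.45 kbps (2 dp)

5223.45


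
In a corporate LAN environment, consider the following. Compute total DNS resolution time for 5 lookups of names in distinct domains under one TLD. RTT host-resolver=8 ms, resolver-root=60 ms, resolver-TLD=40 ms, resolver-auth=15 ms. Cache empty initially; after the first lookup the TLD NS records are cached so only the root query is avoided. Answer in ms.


Lookup 1 (cold cache): local + root + TLD + auth = 8 + 60 + 40 + 15 = 123 ms
Lookups 2..5 (TLD NS cached -> skip root; new domain -> still ask TLD and auth): local + TLD + auth = 8 + 40 + 15 = 63 ms each
Remaining 4 lookups: 4 * 63 = 252 ms
Total = 123 + 252 = 375 ms

375


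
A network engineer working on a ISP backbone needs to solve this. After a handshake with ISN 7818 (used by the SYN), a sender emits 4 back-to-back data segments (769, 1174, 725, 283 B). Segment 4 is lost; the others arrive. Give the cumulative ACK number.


SYN uses sequence number 7818; first data byte = ISN + 1 = 7819.
Segment 1: SEQ = 7819, len = 769 B, covers [7819, 8587]
Segment 2: SEQ = 8588, len = 1174 B, covers [8588, 9761]
Segment 3: SEQ = 9762, len = 725 B, covers [9762, 10486]
Segment 4: SEQ = 10487, len = 283 B, covers [10487, 10769] [LOST]
In-order data received: bytes [7819, 10486] (segments 1..3).
Segment 4 missing -> gap begins at byte 10487.
Cumulative ACK = next expected in-order byte = 7819 + 769 + 1174 + 725 = 10487

10487


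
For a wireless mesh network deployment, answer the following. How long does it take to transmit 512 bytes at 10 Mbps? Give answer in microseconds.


Given: packet = 512 bytes, bandwidth = 10 Mbps
Packet in bits = 512 * 8 = 4096 bits
Bandwidth = 10 * 10^6 = 10000000 bps
Time = 4096 / 10000000 seconds
Time in us = 4096 * 10^6 / 10000000 = 409.6

409.6


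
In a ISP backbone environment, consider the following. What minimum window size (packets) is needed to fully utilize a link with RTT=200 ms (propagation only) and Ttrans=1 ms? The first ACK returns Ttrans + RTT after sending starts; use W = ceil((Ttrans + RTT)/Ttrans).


Given: Ttrans = 1 ms, RTT = 200 ms (= 2 * Tprop, Tprop = 100 ms)
Time until first ACK returns = Ttrans + RTT = 1 + 200 = 201 ms
Need W * Ttrans >= Ttrans + RTT  ->  W >= (Ttrans + RTT) / Ttrans
(Ttrans + RTT) / Ttrans = 201 / 1 = 201
W_min = ceil(201) = 201

201


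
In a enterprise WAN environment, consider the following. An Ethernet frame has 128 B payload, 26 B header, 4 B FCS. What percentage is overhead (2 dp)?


Given: payload = 128 B, header = 26 B, trailer = 4 B
Overhead bytes = header + trailer = 26 + 4 = 30
Total frame = payload + overhead = 128 + 30 = 158
Overhead % = 30 / 158 * 100 = 18.9873% -> 18.99% (2 dp)

18.99


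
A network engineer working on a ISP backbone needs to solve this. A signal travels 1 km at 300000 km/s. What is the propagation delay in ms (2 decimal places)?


Given: distance = 1 km, speed = 300000 km/s
Delay = distance / speed = 1 / 300000 seconds
Delay in ms = 1 * 1000 / 300000
Delay = 0.0033 ms
Rounded to 2 dp = 0.00 ms

0.00


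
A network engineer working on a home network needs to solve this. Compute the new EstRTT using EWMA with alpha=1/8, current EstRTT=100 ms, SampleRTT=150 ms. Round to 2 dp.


Given: EstRTT = 100 ms, SampleRTT = 150 ms, alpha = 1/8
New EstRTT = (1 - alpha) * EstRTT + alpha * SampleRTT
(7/8) * 100 = 87.5
(1/8) * 150 = 18.75
New EstRTT = 87.5 + 18.75 = 106.25 ms -> 106.25 ms (2 dp)

106.25


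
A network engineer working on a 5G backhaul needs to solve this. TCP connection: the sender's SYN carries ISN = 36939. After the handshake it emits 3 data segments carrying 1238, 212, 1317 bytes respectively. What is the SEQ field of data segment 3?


The SYN occupies sequence number ISN = 36939, so the first data byte is ISN + 1 = 36940.
SEQ of data segment i = (ISN + 1) + sum of payload sizes of segments 1..i-1.
Segment 1: SEQ = 36940, payload = 1238 bytes
Segment 2: SEQ = 38178, payload = 212 bytes
Segment 3: SEQ = 38390, payload = 1317 bytes
SEQ of segment 3 = 36940 + 1238 + 212 = 38390

38390


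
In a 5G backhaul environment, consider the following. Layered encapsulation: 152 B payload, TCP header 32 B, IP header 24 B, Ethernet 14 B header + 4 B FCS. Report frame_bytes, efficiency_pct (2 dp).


TCP segment = 152 + 32 = 184 B
IP packet = 184 + 24 = 208 B
Ethernet frame = 208 + 14 + 4 = 226 B
Efficiency = app / frame = 152 / 226 = 0.672566 = 67.2566% -> 67.26% (2 dp)

226, 67.26


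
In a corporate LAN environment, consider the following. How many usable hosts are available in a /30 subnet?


Given: subnet mask /30
Host bits = 32 - 30 = 2
Total addresses = 2^2 = 4
Usable hosts = 4 - 2 (network + broadcast) = 2

2


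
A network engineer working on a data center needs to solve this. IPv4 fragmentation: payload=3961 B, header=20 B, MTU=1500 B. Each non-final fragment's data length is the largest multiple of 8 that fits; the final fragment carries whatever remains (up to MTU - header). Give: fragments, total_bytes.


Max data per non-final fragment = floor((MTU - header)/8)*8 = floor((1500 - 20)/8)*8 = floor(1480/8)*8 = 1480 B
Final fragment needs no 8-byte alignment: it can carry up to MTU - header = 1480 B
Non-final fragments needed = ceil((payload - 1480) / 1480) = ceil(2481/1480) = ceil(1.6764) = 2
Number of fragments = 2 + 1 = 3
Fragment sizes (data): 2 * 1480 B + 1001 B (last, 1001 <= 1480 OK)
Total bytes sent = payload + n_frags * header = 3961 + 3*20 = 3961 + 60 = 4021 B

3, 4021


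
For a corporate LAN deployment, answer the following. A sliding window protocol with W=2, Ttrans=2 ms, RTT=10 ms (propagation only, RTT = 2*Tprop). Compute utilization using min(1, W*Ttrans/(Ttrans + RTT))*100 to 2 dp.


Given: W = 2, Ttrans = 2 ms, RTT = 10 ms (= 2 * Tprop, Tprop = 5 ms)
Cycle time = Ttrans + RTT = 2 + 10 = 12 ms (first packet sent until its ACK returns)
W * Ttrans = 2 * 2 = 4 ms of sending per cycle
W * Ttrans / (Ttrans + RTT) = 4 / 12 = 0.333333
U = min(1, 0.333333) = 0.333333
U% = 33.33%

33.33


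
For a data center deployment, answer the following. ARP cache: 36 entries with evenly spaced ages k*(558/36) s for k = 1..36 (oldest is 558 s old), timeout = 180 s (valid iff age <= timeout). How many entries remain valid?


Ages are k * 558/36 s for k = 1..36 (spacing = 15.5000 s).
Entry k is valid iff k * 558/36 <= 180 iff k <= 36 * 180 / 558 = 11.6129
n_valid = floor(11.6129) = 11
(n_stale = 36 - 11 = 25)

11


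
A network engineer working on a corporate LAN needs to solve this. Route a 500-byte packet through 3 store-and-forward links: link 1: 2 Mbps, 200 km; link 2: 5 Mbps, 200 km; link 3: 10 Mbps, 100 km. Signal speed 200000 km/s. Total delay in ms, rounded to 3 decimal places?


Packet = 500 bytes = 4000 bits. Store-and-forward: sum (t_trans + t_prop) per link.
Link 1: t_trans = 4000/(2*10^6) s = 2.0000 ms; t_prop = 200/200000 s = 1.0000 ms; subtotal = 3.0000 ms
Link 2: t_trans = 4000/(5*10^6) s = 0.8000 ms; t_prop = 200/200000 s = 1.0000 ms; subtotal = 1.8000 ms
Link 3: t_trans = 4000/(10*10^6) s = 0.4000 ms; t_prop = 100/200000 s = 0.5000 ms; subtotal = 0.9000 ms
End-to-end = 3.0000 + 1.8000 + 0.9000 = 5.7000 ms -> 5.700 ms (3 dp)

5.700


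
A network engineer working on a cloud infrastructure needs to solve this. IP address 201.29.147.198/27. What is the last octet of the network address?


Given: IP = 201.29.147.198, prefix = /27
Subnet mask = 255.255.255.224
Last octet of IP: 198
Last octet of mask: 224
Network last octet = 198 AND 224 = 192

192


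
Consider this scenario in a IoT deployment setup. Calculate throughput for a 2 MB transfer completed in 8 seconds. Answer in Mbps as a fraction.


Given: file = 2 MB, time = 8 s
File in Mb = 2 * 8 = 16 Mb
Throughput = 16 / 8 Mbps
Throughput = 2 Mbps

2


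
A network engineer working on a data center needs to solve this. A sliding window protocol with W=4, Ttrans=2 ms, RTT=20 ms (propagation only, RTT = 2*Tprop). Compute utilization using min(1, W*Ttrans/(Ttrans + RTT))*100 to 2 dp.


Given: W = 4, Ttrans = 2 ms, RTT = 20 ms (= 2 * Tprop, Tprop = 10 ms)
Cycle time = Ttrans + RTT = 2 + 20 = 22 ms (first packet sent until its ACK returns)
W * Ttrans = 4 * 2 = 8 ms of sending per cycle
W * Ttrans / (Ttrans + RTT) = 8 / 22 = 0.363636
U = min(1, 0.363636) = 0.363636
U% = 36.36%

36.36


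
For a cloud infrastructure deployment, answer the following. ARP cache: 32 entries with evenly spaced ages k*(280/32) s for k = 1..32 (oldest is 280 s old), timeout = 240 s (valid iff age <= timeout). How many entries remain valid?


Ages are k * 280/32 s for k = 1..32 (spacing = 8.7500 s).
Entry k is valid iff k * 280/32 <= 240 iff k <= 32 * 240 / 280 = 27.4286
n_valid = floor(27.4286) = 27
(n_stale = 32 - 27 = 5)

27


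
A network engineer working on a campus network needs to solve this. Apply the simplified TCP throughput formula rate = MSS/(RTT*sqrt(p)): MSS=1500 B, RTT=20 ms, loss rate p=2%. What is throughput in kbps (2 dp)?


Given: MSS = 1500 bytes, RTT = 20 ms, loss = 2%
RTT in seconds = 20 / 1000 = 0.02
Loss rate = 2% = 0.02
sqrt(loss) = sqrt(0.02) = 0.141421356237
Throughput (bytes/s) = 1500 / (0.02 * 0.141421356237) = 530330.0859
Throughput (kbps) = 530330.0859 * 8 / 1000 = 4242.640687 -> 4242.64 kbps (2 dp)

4242.64


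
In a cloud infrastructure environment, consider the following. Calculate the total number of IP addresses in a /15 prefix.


Given: CIDR prefix /15
Host bits = 32 - 15 = 17
Total addresses = 2^17 = 131072

131072


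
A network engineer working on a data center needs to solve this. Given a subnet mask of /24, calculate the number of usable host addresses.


Given: subnet mask /24
Host bits = 32 - 24 = 8
Total addresses = 2^8 = 256
Usable hosts = 256 - 2 (network + broadcast) = 254

254


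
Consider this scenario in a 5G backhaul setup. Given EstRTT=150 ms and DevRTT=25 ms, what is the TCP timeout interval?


Given: EstRTT = 150 ms, DevRTT = 25 ms
Timeout = EstRTT + 4 * DevRTT
4 * DevRTT = 4 * 25 = 100
Timeout = 150 + 100 = 250 ms

250


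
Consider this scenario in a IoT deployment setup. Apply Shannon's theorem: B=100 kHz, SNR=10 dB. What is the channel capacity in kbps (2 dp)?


Given: B = 100 kHz, SNR = 10 dB
SNR linear = 10^(10/10) = 10
1 + SNR = 11
log2(11) = 3.4594316186
C = 100 * 1000 * 3.4594316186 = 345943.1619 bps
C = 345.943162 kbps -> 345.94 kbps (2 dp)

345.94


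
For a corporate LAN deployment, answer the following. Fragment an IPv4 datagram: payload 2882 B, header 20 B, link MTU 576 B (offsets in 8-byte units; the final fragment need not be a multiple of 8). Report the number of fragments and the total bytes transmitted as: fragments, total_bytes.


Max data per non-final fragment = floor((MTU - header)/8)*8 = floor((576 - 20)/8)*8 = floor(556/8)*8 = 552 B
Final fragment needs no 8-byte alignment: it can carry up to MTU - header = 556 B
Non-final fragments needed = ceil((payload - 556) / 552) = ceil(2326/552) = ceil(4.2138) = 5
Number of fragments = 5 + 1 = 6
Fragment sizes (data): 5 * 552 B + 122 B (last, 122 <= 556 OK)
Total bytes sent = payload + n_frags * header = 2882 + 6*20 = 2882 + 120 = 3002 B

6, 3002


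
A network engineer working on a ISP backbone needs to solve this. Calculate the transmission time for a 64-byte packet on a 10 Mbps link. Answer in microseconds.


Given: packet = 64 bytes, bandwidth = 10 Mbps
Packet in bits = 64 * 8 = 512 bits
Bandwidth = 10 * 10^6 = 10000000 bps
Time = 512 / 10000000 seconds
Time in us = 512 * 10^6 / 10000000 = 51.2

51.2


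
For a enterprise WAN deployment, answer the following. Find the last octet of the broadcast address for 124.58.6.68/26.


Given: IP = 124.58.6.68, prefix = /26
Host bits = 32 - 26 = 6
Network last octet = 68 AND mask = 64
Host part size = 2^6 - 1 = 63
Broadcast last octet = 64 OR 63 = 127

127


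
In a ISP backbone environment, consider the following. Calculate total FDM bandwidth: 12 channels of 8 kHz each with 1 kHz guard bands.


Given: 12 channels, 8 kHz each, guard = 1 kHz
Channel bandwidth = 12 * 8 = 96 kHz
Guard bands = 11 gaps * 1 kHz = 11 kHz
Total = 96 + 11 = 107 kHz

107


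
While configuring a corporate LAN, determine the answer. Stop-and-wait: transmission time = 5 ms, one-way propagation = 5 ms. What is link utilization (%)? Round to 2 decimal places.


Given: Ttrans = 5 ms, Tprop = 5 ms
RTT = 2 * Tprop = 2 * 5 = 10 ms
U = Ttrans / (Ttrans + RTT)
U = 5 / (5 + 10)
U = 5 / 15 = 0.333333
U% = 33.33%

33.33


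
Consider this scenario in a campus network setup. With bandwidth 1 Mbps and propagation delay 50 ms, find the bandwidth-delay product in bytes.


Given: bandwidth = 1 Mbps, delay = 50 ms
BDP in bits = 1 * 10^6 * 50 / 1000
BDP in bits = 50000
BDP in bytes = 50000 / 8 = 6250

6250


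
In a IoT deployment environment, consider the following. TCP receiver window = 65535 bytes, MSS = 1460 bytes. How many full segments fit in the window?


Given: RWND = 65535 bytes, MSS = 1460 bytes
Full segments = floor(RWND / MSS)
Full segments = floor(65535 / 1460)
Full segments = floor(44.887) = 44

44


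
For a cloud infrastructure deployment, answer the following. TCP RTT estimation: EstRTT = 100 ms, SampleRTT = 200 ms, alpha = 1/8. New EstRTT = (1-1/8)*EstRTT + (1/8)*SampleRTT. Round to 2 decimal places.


Given: EstRTT = 100 ms, SampleRTT = 200 ms, alpha = 1/8
New EstRTT = (1 - alpha) * EstRTT + alpha * SampleRTT
(7/8) * 100 = 87.5
(1/8) * 200 = 25
New EstRTT = 87.5 + 25 = 112.5 ms -> 112.50 ms (2 dp)

112.50


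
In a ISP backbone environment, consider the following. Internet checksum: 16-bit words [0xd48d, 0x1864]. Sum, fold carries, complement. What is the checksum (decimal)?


Given words: [0xd48d, 0x1864]
Step 1: Sum all words
Raw sum = 54413 + 6244 = 60657
One's complement = ~60657 & 0xFFFF = 4878

4878


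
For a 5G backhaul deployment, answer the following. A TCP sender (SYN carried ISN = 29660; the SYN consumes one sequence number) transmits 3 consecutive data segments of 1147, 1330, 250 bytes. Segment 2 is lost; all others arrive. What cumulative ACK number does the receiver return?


SYN uses sequence number 29660; first data byte = ISN + 1 = 29661.
Segment 1: SEQ = 29661, len = 1147 B, covers [29661, 30807]
Segment 2: SEQ = 30808, len = 1330 B, covers [30808, 32137] [LOST]
Segment 3: SEQ = 32138, len = 250 B, covers [32138, 32387]
In-order data received: bytes [29661, 30807] (segments 1..1).
Segment 2 missing -> gap begins at byte 30808; later segments buffered out of order.
Cumulative ACK = next expected in-order byte = 29661 + 1147 = 30808

30808


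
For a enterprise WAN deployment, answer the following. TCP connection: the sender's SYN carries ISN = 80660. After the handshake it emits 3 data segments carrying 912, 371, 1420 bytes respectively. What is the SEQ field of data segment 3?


The SYN occupies sequence number ISN = 80660, so the first data byte is ISN + 1 = 80661.
SEQ of data segment i = (ISN + 1) + sum of payload sizes of segments 1..i-1.
Segment 1: SEQ = 80661, payload = 912 bytes
Segment 2: SEQ = 81573, payload = 371 bytes
Segment 3: SEQ = 81944, payload = 1420 bytes
SEQ of segment 3 = 80661 + 912 + 371 = 81944

81944


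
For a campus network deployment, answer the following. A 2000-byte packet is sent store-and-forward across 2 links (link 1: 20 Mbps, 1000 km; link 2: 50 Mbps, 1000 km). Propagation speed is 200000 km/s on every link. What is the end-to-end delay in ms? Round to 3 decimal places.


Packet = 2000 bytes = 16000 bits. Store-and-forward: sum (t_trans + t_prop) per link.
Link 1: t_trans = 16000/(20*10^6) s = 0.8000 ms; t_prop = 1000/200000 s = 5.0000 ms; subtotal = 5.8000 ms
Link 2: t_trans = 16000/(50*10^6) s = 0.3200 ms; t_prop = 1000/200000 s = 5.0000 ms; subtotal = 5.3200 ms
End-to-end = 5.8000 + 5.3200 = 11.1200 ms -> 11.120 ms (3 dp)

11.120


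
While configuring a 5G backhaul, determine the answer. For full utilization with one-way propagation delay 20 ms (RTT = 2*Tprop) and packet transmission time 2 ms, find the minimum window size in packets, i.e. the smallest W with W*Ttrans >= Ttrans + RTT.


Given: Ttrans = 2 ms, RTT = 40 ms (= 2 * Tprop, Tprop = 20 ms)
Time until first ACK returns = Ttrans + RTT = 2 + 40 = 42 ms
Need W * Ttrans >= Ttrans + RTT  ->  W >= (Ttrans + RTT) / Ttrans
(Ttrans + RTT) / Ttrans = 42 / 2 = 21
W_min = ceil(21) = 21

21


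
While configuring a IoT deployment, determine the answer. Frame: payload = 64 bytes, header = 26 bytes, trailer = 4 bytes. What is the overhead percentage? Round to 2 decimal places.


Given: payload = 64 B, header = 26 B, trailer = 4 B
Overhead bytes = header + trailer = 26 + 4 = 30
Total frame = payload + overhead = 64 + 30 = 94
Overhead % = 30 / 94 * 100 = 31.9149% -> 31.91% (2 dp)

31.91


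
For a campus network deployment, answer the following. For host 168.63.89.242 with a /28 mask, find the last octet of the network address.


Given: IP = 168.63.89.242, prefix = /28
Subnet mask = 255.255.255.240
Last octet of IP: 242
Last octet of mask: 240
Network last octet = 242 AND 240 = 240

240


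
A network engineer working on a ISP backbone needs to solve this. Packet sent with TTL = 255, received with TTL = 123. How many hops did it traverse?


Given: initial TTL = 255, received TTL = 123
Hops = initial TTL - received TTL
Hops = 255 - 123 = 132

132


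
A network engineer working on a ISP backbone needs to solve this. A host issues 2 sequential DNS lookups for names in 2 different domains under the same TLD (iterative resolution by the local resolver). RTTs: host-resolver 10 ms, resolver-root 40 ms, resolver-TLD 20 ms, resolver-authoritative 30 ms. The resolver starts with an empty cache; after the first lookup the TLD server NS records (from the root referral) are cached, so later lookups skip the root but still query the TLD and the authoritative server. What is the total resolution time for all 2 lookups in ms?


Lookup 1 (cold cache): local + root + TLD + auth = 10 + 40 + 20 + 30 = 100 ms
Lookups 2..2 (TLD NS cached -> skip root; new domain -> still ask TLD and auth): local + TLD + auth = 10 + 20 + 30 = 60 ms each
Remaining 1 lookups: 1 * 60 = 60 ms
Total = 100 + 60 = 160 ms

160


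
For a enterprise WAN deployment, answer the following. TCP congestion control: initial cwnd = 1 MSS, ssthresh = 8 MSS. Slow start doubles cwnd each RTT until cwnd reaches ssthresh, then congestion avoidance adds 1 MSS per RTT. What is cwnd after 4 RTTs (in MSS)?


RTT 0: cwnd = 1 MSS (initial)
RTT 1: cwnd = 2 MSS (slow start, doubled)
RTT 2: cwnd = 4 MSS (slow start, doubled)
RTT 3: cwnd = 8 MSS (slow start, doubled)
RTT 4: cwnd = 9 MSS (congestion avoidance, +1)

9


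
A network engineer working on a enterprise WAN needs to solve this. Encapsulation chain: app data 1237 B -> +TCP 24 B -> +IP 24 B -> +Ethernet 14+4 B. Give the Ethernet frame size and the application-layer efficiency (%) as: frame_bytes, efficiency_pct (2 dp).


TCP segment = 1237 + 24 = 1261 B
IP packet = 1261 + 24 = 1285 B
Ethernet frame = 1285 + 14 + 4 = 1303 B
Efficiency = app / frame = 1237 / 1303 = 0.949348 = 94.9348% -> 94.93% (2 dp)

1303, 94.93


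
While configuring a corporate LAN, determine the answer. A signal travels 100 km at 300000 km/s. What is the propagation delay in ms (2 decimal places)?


Given: distance = 100 km, speed = 300000 km/s
Delay = distance / speed = 100 / 300000 seconds
Delay in ms = 100 * 1000 / 300000
Delay = 0.3333 ms
Rounded to 2 dp = 0.33 ms

0.33


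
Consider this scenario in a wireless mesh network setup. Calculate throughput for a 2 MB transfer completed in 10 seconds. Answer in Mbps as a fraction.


Given: file = 2 MB, time = 10 s
File in Mb = 2 * 8 = 16 Mb
Throughput = 16 / 10 Mbps
Throughput = 8/5 Mbps

8/5


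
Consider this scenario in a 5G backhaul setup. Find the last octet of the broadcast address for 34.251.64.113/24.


Given: IP = 34.251.64.113, prefix = /24
Host bits = 32 - 24 = 8
Network last octet = 113 AND mask = 0
Host part size = 2^8 - 1 = 255
Broadcast last octet = 0 OR 255 = 255

255


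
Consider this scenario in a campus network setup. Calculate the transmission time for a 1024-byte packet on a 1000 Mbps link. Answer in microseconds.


Given: packet = 1024 bytes, bandwidth = 1000 Mbps
Packet in bits = 1024 * 8 = 8192 bits
Bandwidth = 1000 * 10^6 = 1000000000 bps
Time = 8192 / 1000000000 seconds
Time in us = 8192 * 10^6 / 1000000000 = 8.192

8.192


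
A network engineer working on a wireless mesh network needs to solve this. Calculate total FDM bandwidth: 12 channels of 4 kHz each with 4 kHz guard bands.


Given: 12 channels, 4 kHz each, guard = 4 kHz
Channel bandwidth = 12 * 4 = 48 kHz
Guard bands = 11 gaps * 4 kHz = 44 kHz
Total = 48 + 44 = 92 kHz

92


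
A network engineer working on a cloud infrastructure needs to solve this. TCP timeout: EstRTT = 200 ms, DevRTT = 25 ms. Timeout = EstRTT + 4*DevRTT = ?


Given: EstRTT = 200 ms, DevRTT = 25 ms
Timeout = EstRTT + 4 * DevRTT
4 * DevRTT = 4 * 25 = 100
Timeout = 200 + 100 = 300 ms

300


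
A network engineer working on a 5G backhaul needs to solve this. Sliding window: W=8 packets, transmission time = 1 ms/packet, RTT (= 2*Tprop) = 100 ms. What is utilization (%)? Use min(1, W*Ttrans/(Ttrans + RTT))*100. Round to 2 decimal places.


Given: W = 8, Ttrans = 1 ms, RTT = 100 ms (= 2 * Tprop, Tprop = 50 ms)
Cycle time = Ttrans + RTT = 1 + 100 = 101 ms (first packet sent until its ACK returns)
W * Ttrans = 8 * 1 = 8 ms of sending per cycle
W * Ttrans / (Ttrans + RTT) = 8 / 101 = 0.079208
U = min(1, 0.079208) = 0.079208
U% = 7.92%

7.92


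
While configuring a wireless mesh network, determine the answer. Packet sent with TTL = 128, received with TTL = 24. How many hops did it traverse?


Given: initial TTL = 128, received TTL = 24
Hops = initial TTL - received TTL
Hops = 128 - 24 = 104

104


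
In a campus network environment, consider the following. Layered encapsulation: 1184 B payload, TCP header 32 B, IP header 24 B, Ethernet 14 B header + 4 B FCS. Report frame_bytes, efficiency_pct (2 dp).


TCP segment = 1184 + 32 = 1216 B
IP packet = 1216 + 24 = 1240 B
Ethernet frame = 1240 + 14 + 4 = 1258 B
Efficiency = app / frame = 1184 / 1258 = 0.941176 = 94.1176% -> 94.12% (2 dp)

1258, 94.12


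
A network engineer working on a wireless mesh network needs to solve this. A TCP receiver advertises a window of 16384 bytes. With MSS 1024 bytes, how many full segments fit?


Given: RWND = 16384 bytes, MSS = 1024 bytes
Full segments = floor(RWND / MSS)
Full segments = floor(16384 / 1024)
Full segments = floor(16.0) = 16

16


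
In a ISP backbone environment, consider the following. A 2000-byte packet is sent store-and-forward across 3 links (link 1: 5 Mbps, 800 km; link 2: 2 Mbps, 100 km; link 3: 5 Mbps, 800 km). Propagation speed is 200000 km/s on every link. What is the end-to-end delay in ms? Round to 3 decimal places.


Packet = 2000 bytes = 16000 bits. Store-and-forward: sum (t_trans + t_prop) per link.
Link 1: t_trans = 16000/(5*10^6) s = 3.2000 ms; t_prop = 800/200000 s = 4.0000 ms; subtotal = 7.2000 ms
Link 2: t_trans = 16000/(2*10^6) s = 8.0000 ms; t_prop = 100/200000 s = 0.5000 ms; subtotal = 8.5000 ms
Link 3: t_trans = 16000/(5*10^6) s = 3.2000 ms; t_prop = 800/200000 s = 4.0000 ms; subtotal = 7.2000 ms
End-to-end = 7.2000 + 8.5000 + 7.2000 = 22.9000 ms -> 22.900 ms (3 dp)

22.900


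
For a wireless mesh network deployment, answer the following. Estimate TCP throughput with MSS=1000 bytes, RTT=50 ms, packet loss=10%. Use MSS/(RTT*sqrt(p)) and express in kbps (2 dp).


Given: MSS = 1000 bytes, RTT = 50 ms, loss = 10%
RTT in seconds = 50 / 1000 = 0.05
Loss rate = 10% = 0.1
sqrt(loss) = sqrt(0.1) = 0.316227766017
Throughput (bytes/s) = 1000 / (0.05 * 0.316227766017) = 63245.5532
Throughput (kbps) = 63245.5532 * 8 / 1000 = 505.964426 -> 505.96 kbps (2 dp)

505.96


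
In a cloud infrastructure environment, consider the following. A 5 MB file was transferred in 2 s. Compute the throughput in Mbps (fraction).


Given: file = 5 MB, time = 2 s
File in Mb = 5 * 8 = 40 Mb
Throughput = 40 / 2 Mbps
Throughput = 20 Mbps

20


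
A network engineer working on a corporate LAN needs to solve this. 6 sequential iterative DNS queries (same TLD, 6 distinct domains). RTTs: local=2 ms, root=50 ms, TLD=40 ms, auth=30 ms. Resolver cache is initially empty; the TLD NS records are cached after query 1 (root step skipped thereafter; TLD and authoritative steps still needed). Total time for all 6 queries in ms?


Lookup 1 (cold cache): local + root + TLD + auth = 2 + 50 + 40 + 30 = 122 ms
Lookups 2..6 (TLD NS cached -> skip root; new domain -> still ask TLD and auth): local + TLD + auth = 2 + 40 + 30 = 72 ms each
Remaining 5 lookups: 5 * 72 = 360 ms
Total = 122 + 360 = 482 ms

482


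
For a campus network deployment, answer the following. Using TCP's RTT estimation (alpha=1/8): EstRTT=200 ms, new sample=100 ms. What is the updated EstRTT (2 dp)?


Given: EstRTT = 200 ms, SampleRTT = 100 ms, alpha = 1/8
New EstRTT = (1 - alpha) * EstRTT + alpha * SampleRTT
(7/8) * 200 = 175
(1/8) * 100 = 12.5
New EstRTT = 175 + 12.5 = 187.5 ms -> 187.50 ms (2 dp)

187.50


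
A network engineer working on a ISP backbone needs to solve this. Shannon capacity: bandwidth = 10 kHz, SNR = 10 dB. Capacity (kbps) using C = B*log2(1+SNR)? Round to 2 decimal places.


Given: B = 10 kHz, SNR = 10 dB
SNR linear = 10^(10/10) = 10
1 + SNR = 11
log2(11) = 3.4594316186
C = 10 * 1000 * 3.4594316186 = 34594.3162 bps
C = 34.594316 kbps -> 34.59 kbps (2 dp)

34.59


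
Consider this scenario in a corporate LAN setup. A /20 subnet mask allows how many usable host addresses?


Given: subnet mask /20
Host bits = 32 - 20 = 12
Total addresses = 2^12 = 4096
Usable hosts = 4096 - 2 (network + broadcast) = 4094

4094


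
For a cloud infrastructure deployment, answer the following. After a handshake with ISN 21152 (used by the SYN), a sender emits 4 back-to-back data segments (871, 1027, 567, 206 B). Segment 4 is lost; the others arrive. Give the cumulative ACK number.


SYN uses sequence number 21152; first data byte = ISN + 1 = 21153.
Segment 1: SEQ = 21153, len = 871 B, covers [21153, 22023]
Segment 2: SEQ = 22024, len = 1027 B, covers [22024, 23050]
Segment 3: SEQ = 23051, len = 567 B, covers [23051, 23617]
Segment 4: SEQ = 23618, len = 206 B, covers [23618, 23823] [LOST]
In-order data received: bytes [21153, 23617] (segments 1..3).
Segment 4 missing -> gap begins at byte 23618.
Cumulative ACK = next expected in-order byte = 21153 + 871 + 1027 + 567 = 23618

23618


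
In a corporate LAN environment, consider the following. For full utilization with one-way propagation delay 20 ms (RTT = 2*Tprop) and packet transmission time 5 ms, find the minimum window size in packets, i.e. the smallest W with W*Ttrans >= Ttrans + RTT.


Given: Ttrans = 5 ms, RTT = 40 ms (= 2 * Tprop, Tprop = 20 ms)
Time until first ACK returns = Ttrans + RTT = 5 + 40 = 45 ms
Need W * Ttrans >= Ttrans + RTT  ->  W >= (Ttrans + RTT) / Ttrans
(Ttrans + RTT) / Ttrans = 45 / 5 = 9
W_min = ceil(9) = 9

9


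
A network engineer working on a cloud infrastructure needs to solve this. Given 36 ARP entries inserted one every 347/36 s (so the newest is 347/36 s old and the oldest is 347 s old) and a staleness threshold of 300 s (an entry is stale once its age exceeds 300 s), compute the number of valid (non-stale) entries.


Ages are k * 347/36 s for k = 1..36 (spacing = 9.6389 s).
Entry k is valid iff k * 347/36 <= 300 iff k <= 36 * 300 / 347 = 31.1239
n_valid = floor(31.1239) = 31
(n_stale = 36 - 31 = 5)

31


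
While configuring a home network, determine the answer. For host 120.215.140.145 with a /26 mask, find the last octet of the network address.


Given: IP = 120.215.140.145, prefix = /26
Subnet mask = 255.255.255.192
Last octet of IP: 145
Last octet of mask: 192
Network last octet = 145 AND 192 = 128

128


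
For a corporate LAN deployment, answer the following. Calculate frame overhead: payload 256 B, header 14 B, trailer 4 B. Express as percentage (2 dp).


Given: payload = 256 B, header = 14 B, trailer = 4 B
Overhead bytes = header + trailer = 14 + 4 = 18
Total frame = payload + overhead = 256 + 18 = 274
Overhead % = 18 / 274 * 100 = 6.5693% -> 6.57% (2 dp)

6.57


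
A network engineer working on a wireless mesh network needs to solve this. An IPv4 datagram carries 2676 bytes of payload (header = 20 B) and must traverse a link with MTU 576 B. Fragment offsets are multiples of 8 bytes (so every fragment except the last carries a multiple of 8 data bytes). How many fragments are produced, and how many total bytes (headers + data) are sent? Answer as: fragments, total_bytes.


Max data per non-final fragment = floor((MTU - header)/8)*8 = floor((576 - 20)/8)*8 = floor(556/8)*8 = 552 B
Final fragment needs no 8-byte alignment: it can carry up to MTU - header = 556 B
Non-final fragments needed = ceil((payload - 556) / 552) = ceil(2120/552) = ceil(3.8406) = 4
Number of fragments = 4 + 1 = 5
Fragment sizes (data): 4 * 552 B + 468 B (last, 468 <= 556 OK)
Total bytes sent = payload + n_frags * header = 2676 + 5*20 = 2676 + 100 = 2776 B

5, 2776


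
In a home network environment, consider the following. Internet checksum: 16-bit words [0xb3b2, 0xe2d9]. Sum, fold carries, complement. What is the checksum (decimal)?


Given words: [0xb3b2, 0xe2d9]
Step 1: Sum all words
Raw sum = 46002 + 58073 = 104075
Step 2: Fold carry: (38539 + 1) = 38540
One's complement = ~38540 & 0xFFFF = 26995

26995


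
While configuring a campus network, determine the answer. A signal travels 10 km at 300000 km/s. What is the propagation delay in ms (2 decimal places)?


Given: distance = 10 km, speed = 300000 km/s
Delay = distance / speed = 10 / 300000 seconds
Delay in ms = 10 * 1000 / 300000
Delay = 0.0333 ms
Rounded to 2 dp = 0.03 ms

0.03


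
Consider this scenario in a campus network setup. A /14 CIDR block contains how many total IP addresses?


Given: CIDR prefix /14
Host bits = 32 - 14 = 18
Total addresses = 2^18 = 262144

262144


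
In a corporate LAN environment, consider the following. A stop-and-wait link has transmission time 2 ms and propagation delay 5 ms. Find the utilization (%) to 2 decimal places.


Given: Ttrans = 2 ms, Tprop = 5 ms
RTT = 2 * Tprop = 2 * 5 = 10 ms
U = Ttrans / (Ttrans + RTT)
U = 2 / (2 + 10)
U = 2 / 12 = 0.166667
U% = 16.67%

16.67


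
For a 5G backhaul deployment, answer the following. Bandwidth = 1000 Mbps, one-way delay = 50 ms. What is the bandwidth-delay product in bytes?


Given: bandwidth = 1000 Mbps, delay = 50 ms
BDP in bits = 1000 * 10^6 * 50 / 1000
BDP in bits = 50000000
BDP in bytes = 50000000 / 8 = 6250000

6250000


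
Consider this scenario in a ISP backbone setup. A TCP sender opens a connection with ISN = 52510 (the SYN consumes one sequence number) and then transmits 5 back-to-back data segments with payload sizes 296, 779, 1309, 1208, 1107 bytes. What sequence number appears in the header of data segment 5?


The SYN occupies sequence number ISN = 52510, so the first data byte is ISN + 1 = 52511.
SEQ of data segment i = (ISN + 1) + sum of payload sizes of segments 1..i-1.
Segment 1: SEQ = 52511, payload = 296 bytes
Segment 2: SEQ = 52807, payload = 779 bytes
Segment 3: SEQ = 53586, payload = 1309 bytes
Segment 4: SEQ = 54895, payload = 1208 bytes
Segment 5: SEQ = 56103, payload = 1107 bytes
SEQ of segment 5 = 52511 + 296 + 779 + 1309 + 1208 = 56103

56103


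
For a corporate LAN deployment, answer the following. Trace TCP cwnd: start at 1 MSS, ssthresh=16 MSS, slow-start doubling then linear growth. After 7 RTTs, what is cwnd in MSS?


RTT 0: cwnd = 1 MSS (initial)
RTT 1: cwnd = 2 MSS (slow start, doubled)
RTT 2: cwnd = 4 MSS (slow start, doubled)
RTT 3: cwnd = 8 MSS (slow start, doubled)
RTT 4: cwnd = 16 MSS (slow start, doubled)
RTT 5: cwnd = 17 MSS (congestion avoidance, +1)
RTT 6: cwnd = 18 MSS (congestion avoidance, +1)
RTT 7: cwnd = 19 MSS (congestion avoidance, +1)

19


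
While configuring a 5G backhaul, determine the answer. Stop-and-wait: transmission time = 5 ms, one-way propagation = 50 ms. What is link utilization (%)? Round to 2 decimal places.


Given: Ttrans = 5 ms, Tprop = 50 ms
RTT = 2 * Tprop = 2 * 50 = 100 ms
U = Ttrans / (Ttrans + RTT)
U = 5 / (5 + 100)
U = 5 / 105 = 0.047619
U% = 4.76%

4.76


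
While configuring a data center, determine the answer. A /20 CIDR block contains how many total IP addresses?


Given: CIDR prefix /20
Host bits = 32 - 20 = 12
Total addresses = 2^12 = 4096

4096


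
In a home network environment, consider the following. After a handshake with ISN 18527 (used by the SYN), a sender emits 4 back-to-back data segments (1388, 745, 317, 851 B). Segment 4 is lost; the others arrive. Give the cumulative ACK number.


SYN uses sequence number 18527; first data byte = ISN + 1 = 18528.
Segment 1: SEQ = 18528, len = 1388 B, covers [18528, 19915]
Segment 2: SEQ = 19916, len = 745 B, covers [19916, 20660]
Segment 3: SEQ = 20661, len = 317 B, covers [20661, 20977]
Segment 4: SEQ = 20978, len = 851 B, covers [20978, 21828] [LOST]
In-order data received: bytes [18528, 20977] (segments 1..3).
Segment 4 missing -> gap begins at byte 20978.
Cumulative ACK = next expected in-order byte = 18528 + 1388 + 745 + 317 = 20978

20978


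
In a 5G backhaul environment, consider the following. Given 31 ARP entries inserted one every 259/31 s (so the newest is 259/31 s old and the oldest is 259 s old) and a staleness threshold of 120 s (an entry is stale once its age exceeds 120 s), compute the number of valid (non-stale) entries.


Ages are k * 259/31 s for k = 1..31 (spacing = 8.3548 s).
Entry k is valid iff k * 259/31 <= 120 iff k <= 31 * 120 / 259 = 14.3629
n_valid = floor(14.3629) = 14
(n_stale = 31 - 14 = 17)

14


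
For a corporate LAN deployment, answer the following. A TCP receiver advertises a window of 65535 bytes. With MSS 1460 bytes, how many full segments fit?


Given: RWND = 65535 bytes, MSS = 1460 bytes
Full segments = floor(RWND / MSS)
Full segments = floor(65535 / 1460)
Full segments = floor(44.887) = 44

44


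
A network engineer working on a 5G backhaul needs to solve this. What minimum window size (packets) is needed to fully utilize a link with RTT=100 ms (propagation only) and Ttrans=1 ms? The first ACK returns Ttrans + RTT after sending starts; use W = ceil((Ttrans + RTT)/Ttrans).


Given: Ttrans = 1 ms, RTT = 100 ms (= 2 * Tprop, Tprop = 50 ms)
Time until first ACK returns = Ttrans + RTT = 1 + 100 = 101 ms
Need W * Ttrans >= Ttrans + RTT  ->  W >= (Ttrans + RTT) / Ttrans
(Ttrans + RTT) / Ttrans = 101 / 1 = 101
W_min = ceil(101) = 101

101


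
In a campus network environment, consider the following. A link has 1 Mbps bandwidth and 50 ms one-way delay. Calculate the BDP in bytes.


Given: bandwidth = 1 Mbps, delay = 50 ms
BDP in bits = 1 * 10^6 * 50 / 1000
BDP in bits = 50000
BDP in bytes = 50000 / 8 = 6250

6250


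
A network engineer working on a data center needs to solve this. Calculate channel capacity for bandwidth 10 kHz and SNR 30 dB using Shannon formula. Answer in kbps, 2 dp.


Given: B = 10 kHz, SNR = 30 dB
SNR linear = 10^(30/10) = 1000
1 + SNR = 1001
log2(1001) = 9.9672262588
C = 10 * 1000 * 9.9672262588 = 99672.2626 bps
C = 99.672263 kbps -> 99.67 kbps (2 dp)

99.67


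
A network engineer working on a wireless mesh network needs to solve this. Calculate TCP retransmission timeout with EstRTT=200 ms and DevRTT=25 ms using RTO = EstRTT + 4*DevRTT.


Given: EstRTT = 200 ms, DevRTT = 25 ms
Timeout = EstRTT + 4 * DevRTT
4 * DevRTT = 4 * 25 = 100
Timeout = 200 + 100 = 300 ms

300


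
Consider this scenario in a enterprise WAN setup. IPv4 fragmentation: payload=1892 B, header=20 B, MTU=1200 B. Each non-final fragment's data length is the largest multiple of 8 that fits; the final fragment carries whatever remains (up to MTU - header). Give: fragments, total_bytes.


Max data per non-final fragment = floor((MTU - header)/8)*8 = floor((1200 - 20)/8)*8 = floor(1180/8)*8 = 1176 B
Final fragment needs no 8-byte alignment: it can carry up to MTU - header = 1180 B
Non-final fragments needed = ceil((payload - 1180) / 1176) = ceil(712/1176) = ceil(0.6054) = 1
Number of fragments = 1 + 1 = 2
Fragment sizes (data): 1 * 1176 B + 716 B (last, 716 <= 1180 OK)
Total bytes sent = payload + n_frags * header = 1892 + 2*20 = 1892 + 40 = 1932 B

2, 1932
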